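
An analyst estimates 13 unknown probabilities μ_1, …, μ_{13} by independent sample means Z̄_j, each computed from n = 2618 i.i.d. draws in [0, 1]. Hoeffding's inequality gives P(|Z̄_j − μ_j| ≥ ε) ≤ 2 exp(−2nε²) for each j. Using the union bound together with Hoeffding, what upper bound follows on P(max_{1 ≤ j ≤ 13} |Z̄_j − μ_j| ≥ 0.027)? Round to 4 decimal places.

Per-experiment Hoeffding bound: 2·exp(−2·2618·0.027²) = 2·exp(−3.81704) = 0.043985.
Union bound over 13 events: 13·0.043985 = 0.57181.

0.5718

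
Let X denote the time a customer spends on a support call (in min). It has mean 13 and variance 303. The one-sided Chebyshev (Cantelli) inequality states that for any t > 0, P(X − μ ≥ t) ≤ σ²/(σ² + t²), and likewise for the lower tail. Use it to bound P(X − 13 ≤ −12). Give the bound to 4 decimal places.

0.6779

Here σ² = 303 and t = 12, so σ² + t² = 447.
Cantelli's bound: 303/447 = 0.6779.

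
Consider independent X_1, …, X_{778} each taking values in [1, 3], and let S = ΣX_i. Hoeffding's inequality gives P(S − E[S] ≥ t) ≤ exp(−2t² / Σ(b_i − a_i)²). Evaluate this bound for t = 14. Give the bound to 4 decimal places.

0.8816

Σ(b_i − a_i)² = 778·(2)² = 3112.
Exponent = 2·14²/3112 = 0.1260.
Bound = exp(−0.1260) = 0.88165.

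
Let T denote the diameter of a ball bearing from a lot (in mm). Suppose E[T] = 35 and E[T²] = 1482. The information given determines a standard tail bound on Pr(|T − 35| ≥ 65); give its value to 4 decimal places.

0.0608

The first two moments determine the variance, so Chebyshev's inequality is the sharpest standard bound available.
Var(T) = E[T²] − (E[T])² = 1482 − 1225 = 257.
Chebyshev's inequality: Pr(|T − μ| ≥ t) ≤ Var(T)/t² = 257/4225 = 0.0608.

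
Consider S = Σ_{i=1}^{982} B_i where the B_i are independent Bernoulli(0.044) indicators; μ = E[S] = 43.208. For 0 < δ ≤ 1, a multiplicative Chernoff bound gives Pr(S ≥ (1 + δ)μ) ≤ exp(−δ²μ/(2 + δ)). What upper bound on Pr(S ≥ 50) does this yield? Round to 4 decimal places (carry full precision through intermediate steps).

0.6096

Write 50 = (1 + δ)μ, so δ = 50/43.208 − 1 = 0.1571931…
Then the exponent is δ²μ/(2 + δ) = (50 − μ)² / (μ·(2 + δ)) = 0.494928.
Bound = exp(−0.494928) = 0.60961.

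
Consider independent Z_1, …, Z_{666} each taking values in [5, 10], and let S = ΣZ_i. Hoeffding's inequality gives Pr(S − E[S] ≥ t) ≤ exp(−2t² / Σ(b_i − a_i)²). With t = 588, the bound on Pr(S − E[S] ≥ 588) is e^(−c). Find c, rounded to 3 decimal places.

41.531

Σ(b_i − a_i)² = 666·(5)² = 16650.
c = 2t²/16650 = 2·588²/16650 = 41.5308.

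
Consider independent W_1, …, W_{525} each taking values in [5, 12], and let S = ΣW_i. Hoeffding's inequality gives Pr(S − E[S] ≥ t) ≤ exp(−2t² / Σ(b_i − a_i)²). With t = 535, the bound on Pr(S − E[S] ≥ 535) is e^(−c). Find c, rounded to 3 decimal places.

22.253

Σ(b_i − a_i)² = 525·(7)² = 25725.
c = 2t²/25725 = 2·535²/25725 = 22.2527.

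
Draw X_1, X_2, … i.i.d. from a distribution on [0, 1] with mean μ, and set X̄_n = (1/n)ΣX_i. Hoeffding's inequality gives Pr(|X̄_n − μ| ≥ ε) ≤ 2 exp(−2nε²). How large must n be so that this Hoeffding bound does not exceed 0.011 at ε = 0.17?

91

Require 2·exp(−2nε²) ≤ 0.011, i.e. 2nε² ≥ ln(2/0.011) = 5.203007.
So n ≥ 5.203007 / (2·0.17²) = 90.017.
The smallest integer n is 91.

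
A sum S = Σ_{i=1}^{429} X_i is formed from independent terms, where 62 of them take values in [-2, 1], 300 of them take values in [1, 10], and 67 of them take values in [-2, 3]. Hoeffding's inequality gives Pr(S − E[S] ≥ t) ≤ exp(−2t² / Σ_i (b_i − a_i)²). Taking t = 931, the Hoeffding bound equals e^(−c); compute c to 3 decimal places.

65.335

Σ(b_i − a_i)² = 62·3² + 300·9² + 67·5² = 26533.
c = 2t² / 26533 = 2·931² / 26533 = 65.3346.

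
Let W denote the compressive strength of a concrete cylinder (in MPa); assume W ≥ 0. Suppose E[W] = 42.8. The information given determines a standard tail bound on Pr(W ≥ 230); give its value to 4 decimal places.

0.1861

Only the mean of a non-negative variable is known, so Markov's inequality is the applicable tail bound.
Markov's inequality: for a non-negative random variable, Pr(W ≥ a) ≤ E[W]/a.
Here E[W] = 42.8 and a = 230, so the bound is 42.8/230 = 0.1861.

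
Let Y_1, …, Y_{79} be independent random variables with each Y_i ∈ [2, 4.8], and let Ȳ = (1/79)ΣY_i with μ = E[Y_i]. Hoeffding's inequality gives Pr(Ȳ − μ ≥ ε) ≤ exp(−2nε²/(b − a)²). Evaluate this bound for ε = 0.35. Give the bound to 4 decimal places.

Exponent: 2nε²/(b − a)² = 2·79·0.35² / 2.8² = 2.46875.
Bound = exp(−2.46875) = 0.08469.

0.0847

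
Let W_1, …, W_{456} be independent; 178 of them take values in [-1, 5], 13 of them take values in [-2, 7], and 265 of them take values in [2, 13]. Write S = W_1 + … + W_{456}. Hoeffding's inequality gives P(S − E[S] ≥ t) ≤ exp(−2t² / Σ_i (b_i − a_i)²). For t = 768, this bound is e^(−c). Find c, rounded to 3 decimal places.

Σ(b_i − a_i)² = 178·6² + 13·9² + 265·11² = 39526.
c = 2t² / 39526 = 2·768² / 39526 = 29.8449.

29.845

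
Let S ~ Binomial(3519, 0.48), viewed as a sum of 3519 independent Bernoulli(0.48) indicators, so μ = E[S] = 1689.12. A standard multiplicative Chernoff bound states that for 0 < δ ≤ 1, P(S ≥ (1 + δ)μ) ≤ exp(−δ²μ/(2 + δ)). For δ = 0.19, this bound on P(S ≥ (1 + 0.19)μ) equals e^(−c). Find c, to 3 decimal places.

27.843

c = δ²μ/(2 + δ) = 0.19²·1689.12/(2 + 0.19) = 27.8435.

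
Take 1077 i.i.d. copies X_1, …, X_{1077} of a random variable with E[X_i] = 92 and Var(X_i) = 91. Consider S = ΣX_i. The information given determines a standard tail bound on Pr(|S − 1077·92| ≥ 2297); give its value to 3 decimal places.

0.019

With mean and variance of each term known, Chebyshev's inequality bounds the deviation of the sum (or sample mean).
Var(S) = n·Var(X_i) = 1077·91 = 98007.
Chebyshev: Pr(|S − 1077·92| ≥ 2297) ≤ Var(S)/2297² = 98007/5276209 = 0.0186.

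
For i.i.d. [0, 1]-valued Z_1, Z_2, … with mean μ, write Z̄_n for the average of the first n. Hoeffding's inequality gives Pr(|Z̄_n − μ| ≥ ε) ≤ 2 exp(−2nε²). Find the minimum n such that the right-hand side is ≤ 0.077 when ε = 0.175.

54

Require 2·exp(−2nε²) ≤ 0.077, i.e. 2nε² ≥ ln(2/0.077) = 3.257097.
So n ≥ 3.257097 / (2·0.175²) = 53.177.
The smallest integer n is 54.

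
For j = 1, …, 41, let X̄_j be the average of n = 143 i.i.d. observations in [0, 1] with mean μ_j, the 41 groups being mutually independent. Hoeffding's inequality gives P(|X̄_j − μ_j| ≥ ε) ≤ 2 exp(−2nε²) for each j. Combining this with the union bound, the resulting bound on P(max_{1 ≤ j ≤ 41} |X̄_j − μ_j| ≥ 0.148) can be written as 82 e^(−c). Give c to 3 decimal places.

Union bound over the 41 events: P(max_{1 ≤ j ≤ 41} |X̄_j − μ_j| ≥ 0.148) ≤ 41·2·exp(−2nε²) = 82 exp(−2·143·0.148²).
So c = 2·143·0.148² = 6.2645.

6.265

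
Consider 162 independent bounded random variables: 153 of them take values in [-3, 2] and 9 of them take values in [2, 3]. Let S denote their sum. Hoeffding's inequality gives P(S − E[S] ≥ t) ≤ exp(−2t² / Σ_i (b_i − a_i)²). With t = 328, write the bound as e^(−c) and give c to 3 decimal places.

Σ(b_i − a_i)² = 153·5² + 9·1² = 3834.
c = 2t² / 3834 = 2·328² / 3834 = 56.1210.

56.121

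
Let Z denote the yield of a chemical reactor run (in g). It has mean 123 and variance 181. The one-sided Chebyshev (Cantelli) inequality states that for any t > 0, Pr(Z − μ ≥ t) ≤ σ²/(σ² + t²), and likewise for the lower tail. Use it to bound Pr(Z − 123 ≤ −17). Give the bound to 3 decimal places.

Here σ² = 181 and t = 17, so σ² + t² = 470.
Cantelli's bound: 181/470 = 0.3851.

0.385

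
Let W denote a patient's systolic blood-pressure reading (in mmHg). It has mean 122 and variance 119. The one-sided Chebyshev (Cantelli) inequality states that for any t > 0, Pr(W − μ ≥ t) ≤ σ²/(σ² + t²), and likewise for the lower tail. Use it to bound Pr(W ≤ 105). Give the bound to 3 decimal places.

Here σ² = 119 and t = 17, so σ² + t² = 408.
Cantelli's bound: 119/408 = 0.2917.

0.292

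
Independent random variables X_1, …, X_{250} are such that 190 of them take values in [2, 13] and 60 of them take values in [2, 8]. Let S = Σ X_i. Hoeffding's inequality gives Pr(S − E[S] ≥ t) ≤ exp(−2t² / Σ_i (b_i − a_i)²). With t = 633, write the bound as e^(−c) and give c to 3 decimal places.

Σ(b_i − a_i)² = 190·11² + 60·6² = 25150.
c = 2t² / 25150 = 2·633² / 25150 = 31.8639.

31.864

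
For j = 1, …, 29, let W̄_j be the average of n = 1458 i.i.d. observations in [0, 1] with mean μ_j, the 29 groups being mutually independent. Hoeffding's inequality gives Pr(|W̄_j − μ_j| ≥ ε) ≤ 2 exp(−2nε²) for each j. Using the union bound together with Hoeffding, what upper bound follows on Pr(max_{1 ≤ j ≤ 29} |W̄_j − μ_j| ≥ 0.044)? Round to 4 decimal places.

Per-experiment Hoeffding bound: 2·exp(−2·1458·0.044²) = 2·exp(−5.64538) = 0.0070676.
Union bound over 29 events: 29·0.0070676 = 0.20496.

0.2050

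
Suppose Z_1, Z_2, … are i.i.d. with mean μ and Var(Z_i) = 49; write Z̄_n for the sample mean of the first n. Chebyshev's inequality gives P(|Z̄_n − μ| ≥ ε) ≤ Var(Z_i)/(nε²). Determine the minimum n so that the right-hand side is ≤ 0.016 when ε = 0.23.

57893

Require 49/(n·0.23²) ≤ 0.016, i.e. n ≥ 49/(0.016·0.23²) = 57892.250.
The smallest integer n is 57893.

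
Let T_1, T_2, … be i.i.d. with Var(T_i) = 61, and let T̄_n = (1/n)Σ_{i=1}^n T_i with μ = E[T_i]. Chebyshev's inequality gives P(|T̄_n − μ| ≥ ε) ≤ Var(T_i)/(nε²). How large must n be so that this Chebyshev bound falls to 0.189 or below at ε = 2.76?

43

Require 61/(n·2.76²) ≤ 0.189, i.e. n ≥ 61/(0.189·2.76²) = 42.369.
The smallest integer n is 43.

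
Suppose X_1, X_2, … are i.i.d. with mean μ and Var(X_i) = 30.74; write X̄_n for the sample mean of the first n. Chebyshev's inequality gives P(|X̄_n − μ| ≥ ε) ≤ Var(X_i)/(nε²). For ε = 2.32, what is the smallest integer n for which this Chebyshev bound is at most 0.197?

Require 30.74/(n·2.32²) ≤ 0.197, i.e. n ≥ 30.74/(0.197·2.32²) = 28.991.
The smallest integer n is 29.

29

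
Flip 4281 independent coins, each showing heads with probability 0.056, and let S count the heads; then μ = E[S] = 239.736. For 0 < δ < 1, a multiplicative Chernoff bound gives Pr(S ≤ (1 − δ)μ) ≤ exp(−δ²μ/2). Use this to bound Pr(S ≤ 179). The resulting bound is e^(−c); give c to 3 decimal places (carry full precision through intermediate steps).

Write 179 = (1 − δ)μ, so δ = 1 − 179/239.736 = 0.2533453…
Then the exponent is δ²μ/2 = (μ − 179)²/(2μ) = 7.693591.

7.694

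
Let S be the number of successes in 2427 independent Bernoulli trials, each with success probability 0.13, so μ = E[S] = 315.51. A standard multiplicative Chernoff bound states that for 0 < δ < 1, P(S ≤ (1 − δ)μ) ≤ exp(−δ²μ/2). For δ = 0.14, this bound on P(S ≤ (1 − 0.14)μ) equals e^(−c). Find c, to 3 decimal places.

3.092

c = δ²μ/2 = 0.14²·315.51/2 = 3.0920.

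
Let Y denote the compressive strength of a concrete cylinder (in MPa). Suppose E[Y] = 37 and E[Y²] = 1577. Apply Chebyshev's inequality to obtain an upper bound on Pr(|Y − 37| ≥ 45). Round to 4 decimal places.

Var(Y) = E[Y²] − (E[Y])² = 1577 − 1369 = 208.
Chebyshev's inequality: Pr(|Y − μ| ≥ t) ≤ Var(Y)/t² = 208/2025 = 0.1027.

0.1027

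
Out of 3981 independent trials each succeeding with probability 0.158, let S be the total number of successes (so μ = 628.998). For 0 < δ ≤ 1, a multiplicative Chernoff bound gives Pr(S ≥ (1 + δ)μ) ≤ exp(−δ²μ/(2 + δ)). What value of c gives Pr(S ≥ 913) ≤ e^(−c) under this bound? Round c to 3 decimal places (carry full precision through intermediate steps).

52.307

Write 913 = (1 + δ)μ, so δ = 913/628.998 − 1 = 0.4515149…
Then the exponent is δ²μ/(2 + δ) = (913 − μ)² / (μ·(2 + δ)) = 52.306901.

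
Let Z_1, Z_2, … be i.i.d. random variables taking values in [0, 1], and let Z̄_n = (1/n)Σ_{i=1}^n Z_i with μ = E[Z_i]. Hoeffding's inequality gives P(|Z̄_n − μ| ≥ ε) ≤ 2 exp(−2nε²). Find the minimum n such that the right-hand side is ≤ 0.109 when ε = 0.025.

2328

Require 2·exp(−2nε²) ≤ 0.109, i.e. 2nε² ≥ ln(2/0.109) = 2.909555.
So n ≥ 2.909555 / (2·0.025²) = 2327.644.
The smallest integer n is 2328.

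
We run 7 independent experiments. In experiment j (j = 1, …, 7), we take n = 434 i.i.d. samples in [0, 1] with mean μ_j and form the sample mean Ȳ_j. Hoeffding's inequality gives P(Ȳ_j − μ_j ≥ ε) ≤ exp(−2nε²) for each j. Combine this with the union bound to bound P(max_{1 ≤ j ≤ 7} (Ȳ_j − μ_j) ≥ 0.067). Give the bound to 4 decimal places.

Per-experiment Hoeffding bound: exp(−2·434·0.067²) = exp(−3.89645) = 0.020314.
Union bound over 7 events: 7·0.020314 = 0.14220.

0.1422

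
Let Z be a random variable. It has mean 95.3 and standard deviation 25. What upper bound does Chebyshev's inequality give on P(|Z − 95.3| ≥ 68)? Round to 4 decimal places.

0.1352

Chebyshev: P(|Z − μ| ≥ t) ≤ Var(Z)/t².
Var(Z) = σ² = 25² = 625.
Bound = 625 / 4624 = 0.1352.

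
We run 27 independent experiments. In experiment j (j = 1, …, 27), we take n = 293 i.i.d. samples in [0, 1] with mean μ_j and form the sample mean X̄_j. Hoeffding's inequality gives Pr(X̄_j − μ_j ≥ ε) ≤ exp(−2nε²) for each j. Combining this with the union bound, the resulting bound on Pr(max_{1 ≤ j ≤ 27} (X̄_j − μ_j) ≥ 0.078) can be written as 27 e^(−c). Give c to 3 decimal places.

Union bound over the 27 events: Pr(max_{1 ≤ j ≤ 27} (X̄_j − μ_j) ≥ 0.078) ≤ 27·exp(−2nε²) = 27 exp(−2·293·0.078²).
So c = 2·293·0.078² = 3.5652.

3.565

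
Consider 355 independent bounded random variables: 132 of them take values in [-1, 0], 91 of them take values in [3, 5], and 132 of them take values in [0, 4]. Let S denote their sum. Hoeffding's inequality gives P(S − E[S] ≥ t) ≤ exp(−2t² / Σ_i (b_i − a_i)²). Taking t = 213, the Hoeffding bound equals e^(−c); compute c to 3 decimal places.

Σ(b_i − a_i)² = 132·1² + 91·2² + 132·4² = 2608.
c = 2t² / 2608 = 2·213² / 2608 = 34.7922.

34.792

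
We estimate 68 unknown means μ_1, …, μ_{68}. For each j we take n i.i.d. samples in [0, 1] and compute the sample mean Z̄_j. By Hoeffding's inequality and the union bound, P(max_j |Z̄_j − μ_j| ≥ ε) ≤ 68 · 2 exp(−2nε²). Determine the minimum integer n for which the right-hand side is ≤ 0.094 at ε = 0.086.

492

Need 2·68·exp(−2nε²) ≤ 0.094, i.e. exp(−2nε²) ≤ 0.094/136.
So 2nε² ≥ ln(136/0.094) = 7.277115.
Hence n ≥ 7.277115/(2·0.086²) = 491.963.
The smallest integer n is 492.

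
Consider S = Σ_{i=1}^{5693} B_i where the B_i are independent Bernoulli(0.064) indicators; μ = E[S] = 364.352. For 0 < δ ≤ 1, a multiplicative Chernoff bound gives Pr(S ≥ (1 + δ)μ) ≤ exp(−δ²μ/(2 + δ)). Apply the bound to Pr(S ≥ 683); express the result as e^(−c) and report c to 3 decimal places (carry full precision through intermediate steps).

96.946

Write 683 = (1 + δ)μ, so δ = 683/364.352 − 1 = 0.8745609…
Then the exponent is δ²μ/(2 + δ) = (683 − μ)² / (μ·(2 + δ)) = 96.945963.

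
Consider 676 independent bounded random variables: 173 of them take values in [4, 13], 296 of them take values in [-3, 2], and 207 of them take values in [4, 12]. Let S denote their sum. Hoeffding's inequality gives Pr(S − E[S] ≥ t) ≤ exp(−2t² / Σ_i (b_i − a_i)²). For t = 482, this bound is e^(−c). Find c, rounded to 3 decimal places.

Σ(b_i − a_i)² = 173·9² + 296·5² + 207·8² = 34661.
c = 2t² / 34661 = 2·482² / 34661 = 13.4055.

13.405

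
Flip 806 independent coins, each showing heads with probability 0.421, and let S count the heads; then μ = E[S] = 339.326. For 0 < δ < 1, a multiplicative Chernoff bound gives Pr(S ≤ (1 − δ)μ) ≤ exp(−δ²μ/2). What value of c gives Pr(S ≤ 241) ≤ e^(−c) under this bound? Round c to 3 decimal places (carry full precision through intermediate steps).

14.246

Write 241 = (1 − δ)μ, so δ = 1 − 241/339.326 = 0.2897685…
Then the exponent is δ²μ/2 = (μ − 241)²/(2μ) = 14.245891.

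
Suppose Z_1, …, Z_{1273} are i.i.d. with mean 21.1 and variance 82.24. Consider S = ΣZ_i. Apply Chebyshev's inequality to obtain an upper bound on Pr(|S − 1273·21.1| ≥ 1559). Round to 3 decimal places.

Var(S) = n·Var(Z_i) = 1273·82.24 = 104691.52.
Chebyshev: Pr(|S − 1273·21.1| ≥ 1559) ≤ Var(S)/1559² = 104691.52/2430481 = 0.0431.

0.043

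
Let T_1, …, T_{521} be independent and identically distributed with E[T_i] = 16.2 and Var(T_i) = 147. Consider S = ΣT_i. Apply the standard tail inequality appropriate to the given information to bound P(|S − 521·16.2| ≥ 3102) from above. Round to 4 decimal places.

0.0080

With mean and variance of each term known, Chebyshev's inequality bounds the deviation of the sum (or sample mean).
Var(S) = n·Var(T_i) = 521·147 = 76587.
Chebyshev: P(|S − 521·16.2| ≥ 3102) ≤ Var(S)/3102² = 76587/9622404 = 0.0080.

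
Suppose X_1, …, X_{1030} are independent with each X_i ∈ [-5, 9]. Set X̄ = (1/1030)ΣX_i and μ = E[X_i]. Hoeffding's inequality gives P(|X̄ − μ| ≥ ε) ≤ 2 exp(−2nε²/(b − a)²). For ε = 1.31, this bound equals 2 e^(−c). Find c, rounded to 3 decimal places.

18.037

c = 2nε²/(b − a)² = 2·1030·1.31² / 14² = 18.0366.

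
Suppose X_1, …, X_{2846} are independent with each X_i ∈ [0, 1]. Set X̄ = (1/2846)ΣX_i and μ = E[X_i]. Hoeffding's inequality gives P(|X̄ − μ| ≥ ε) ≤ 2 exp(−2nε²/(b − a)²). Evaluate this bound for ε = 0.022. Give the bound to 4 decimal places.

0.1272

Exponent: 2nε²/(b − a)² = 2·2846·0.022² / 1² = 2.75493.
Bound = 2·exp(−2.75493) = 0.12723.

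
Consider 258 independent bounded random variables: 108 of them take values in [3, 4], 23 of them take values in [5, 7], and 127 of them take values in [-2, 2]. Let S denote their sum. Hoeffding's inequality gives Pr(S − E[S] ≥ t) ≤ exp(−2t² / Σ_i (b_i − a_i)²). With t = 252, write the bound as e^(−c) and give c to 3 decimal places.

Σ(b_i − a_i)² = 108·1² + 23·2² + 127·4² = 2232.
c = 2t² / 2232 = 2·252² / 2232 = 56.9032.

56.903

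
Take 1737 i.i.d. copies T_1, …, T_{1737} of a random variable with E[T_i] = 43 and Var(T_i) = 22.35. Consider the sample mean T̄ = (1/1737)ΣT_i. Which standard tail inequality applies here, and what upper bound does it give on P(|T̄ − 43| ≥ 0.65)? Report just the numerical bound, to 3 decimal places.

With mean and variance of each term known, Chebyshev's inequality bounds the deviation of the sum (or sample mean).
Var(T̄) = Var(T_i)/n = 22.35/1737 = 0.012867.
Chebyshev: P(|T̄ − 43| ≥ 0.65) ≤ Var(T̄)/(0.65)² = 22.35/(1737·0.65²) = 0.0305.

0.030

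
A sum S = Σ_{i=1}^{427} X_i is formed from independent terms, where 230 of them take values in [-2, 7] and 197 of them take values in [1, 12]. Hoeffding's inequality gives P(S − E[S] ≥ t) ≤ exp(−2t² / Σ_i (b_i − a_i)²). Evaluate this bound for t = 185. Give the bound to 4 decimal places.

0.1995

Σ(b_i − a_i)² = 230·9² + 197·11² = 42467.
Exponent = 2·185² / 42467 = 1.61184.
Bound = exp(−1.61184) = 0.19952.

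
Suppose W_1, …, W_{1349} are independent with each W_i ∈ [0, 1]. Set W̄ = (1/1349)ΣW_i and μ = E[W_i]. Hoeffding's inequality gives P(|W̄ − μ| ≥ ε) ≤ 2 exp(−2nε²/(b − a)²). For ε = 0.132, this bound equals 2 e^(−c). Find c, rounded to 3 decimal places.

47.010

c = 2nε²/(b − a)² = 2·1349·0.132² / 1² = 47.0100.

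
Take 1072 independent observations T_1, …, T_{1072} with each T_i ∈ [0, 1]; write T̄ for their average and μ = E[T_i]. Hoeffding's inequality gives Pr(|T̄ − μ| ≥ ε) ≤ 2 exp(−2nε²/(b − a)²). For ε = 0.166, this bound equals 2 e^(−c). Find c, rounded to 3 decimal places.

c = 2nε²/(b − a)² = 2·1072·0.166² / 1² = 59.0801.

59.080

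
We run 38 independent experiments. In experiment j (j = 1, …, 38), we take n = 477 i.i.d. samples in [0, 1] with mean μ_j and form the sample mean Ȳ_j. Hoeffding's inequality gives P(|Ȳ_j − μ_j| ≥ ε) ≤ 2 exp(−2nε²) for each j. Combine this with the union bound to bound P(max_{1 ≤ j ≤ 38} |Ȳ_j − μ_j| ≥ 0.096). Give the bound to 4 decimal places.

0.0115

Per-experiment Hoeffding bound: 2·exp(−2·477·0.096²) = 2·exp(−8.79206) = 0.00030387.
Union bound over 38 events: 38·0.00030387 = 0.01155.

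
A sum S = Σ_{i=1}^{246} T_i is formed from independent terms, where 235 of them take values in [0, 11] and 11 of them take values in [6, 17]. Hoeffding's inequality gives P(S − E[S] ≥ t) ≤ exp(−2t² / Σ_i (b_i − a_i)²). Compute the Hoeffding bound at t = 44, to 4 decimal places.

0.8780

Σ(b_i − a_i)² = 235·11² + 11·11² = 29766.
Exponent = 2·44² / 29766 = 0.13008.
Bound = exp(−0.13008) = 0.87802.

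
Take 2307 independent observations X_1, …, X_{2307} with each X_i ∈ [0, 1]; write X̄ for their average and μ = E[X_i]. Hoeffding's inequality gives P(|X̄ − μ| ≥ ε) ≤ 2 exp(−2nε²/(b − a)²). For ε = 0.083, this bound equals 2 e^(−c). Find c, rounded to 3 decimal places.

c = 2nε²/(b − a)² = 2·2307·0.083² / 1² = 31.7858.

31.786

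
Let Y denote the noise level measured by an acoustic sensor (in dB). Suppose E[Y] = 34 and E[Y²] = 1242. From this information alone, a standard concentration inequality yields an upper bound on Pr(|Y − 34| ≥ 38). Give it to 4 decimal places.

The first two moments determine the variance, so Chebyshev's inequality is the sharpest standard bound available.
Var(Y) = E[Y²] − (E[Y])² = 1242 − 1156 = 86.
Chebyshev's inequality: Pr(|Y − μ| ≥ t) ≤ Var(Y)/t² = 86/1444 = 0.0596.

0.0596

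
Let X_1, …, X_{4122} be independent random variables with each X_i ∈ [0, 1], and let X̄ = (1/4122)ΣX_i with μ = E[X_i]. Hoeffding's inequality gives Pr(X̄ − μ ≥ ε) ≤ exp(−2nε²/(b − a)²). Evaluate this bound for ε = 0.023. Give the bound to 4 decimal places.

0.0128

Exponent: 2nε²/(b − a)² = 2·4122·0.023² / 1² = 4.36108.
Bound = exp(−4.36108) = 0.01276.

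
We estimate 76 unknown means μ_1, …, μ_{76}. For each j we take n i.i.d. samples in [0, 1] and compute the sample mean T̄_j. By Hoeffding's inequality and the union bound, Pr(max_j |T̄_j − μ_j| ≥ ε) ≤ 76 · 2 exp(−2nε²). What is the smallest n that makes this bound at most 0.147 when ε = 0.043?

Need 2·76·exp(−2nε²) ≤ 0.147, i.e. exp(−2nε²) ≤ 0.147/152.
So 2nε² ≥ ln(152/0.147) = 6.941203.
Hence n ≥ 6.941203/(2·0.043²) = 1877.015.
The smallest integer n is 1878.

1878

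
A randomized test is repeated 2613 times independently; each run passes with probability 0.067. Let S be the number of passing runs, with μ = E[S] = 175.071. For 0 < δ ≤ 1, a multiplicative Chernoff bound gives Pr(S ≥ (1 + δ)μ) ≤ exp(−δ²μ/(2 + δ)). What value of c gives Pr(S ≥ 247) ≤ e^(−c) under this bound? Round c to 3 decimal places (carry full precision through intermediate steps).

Write 247 = (1 + δ)μ, so δ = 247/175.071 − 1 = 0.4108562…
Then the exponent is δ²μ/(2 + δ) = (247 − μ)² / (μ·(2 + δ)) = 12.258082.

12.258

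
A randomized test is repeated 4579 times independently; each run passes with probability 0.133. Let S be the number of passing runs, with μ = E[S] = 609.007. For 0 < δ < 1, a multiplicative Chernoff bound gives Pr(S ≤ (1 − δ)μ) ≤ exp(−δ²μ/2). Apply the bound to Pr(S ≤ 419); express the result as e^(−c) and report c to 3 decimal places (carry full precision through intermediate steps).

29.641

Write 419 = (1 − δ)μ, so δ = 1 − 419/609.007 = 0.3119948…
Then the exponent is δ²μ/2 = (μ − 419)²/(2μ) = 29.640595.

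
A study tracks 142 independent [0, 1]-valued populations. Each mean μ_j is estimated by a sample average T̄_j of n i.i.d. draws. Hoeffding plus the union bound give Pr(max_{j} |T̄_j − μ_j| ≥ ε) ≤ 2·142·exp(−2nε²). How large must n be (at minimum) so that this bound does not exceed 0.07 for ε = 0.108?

357

Need 2·142·exp(−2nε²) ≤ 0.07, i.e. exp(−2nε²) ≤ 0.07/284.
So 2nε² ≥ ln(284/0.07) = 8.308234.
Hence n ≥ 8.308234/(2·0.108²) = 356.149.
The smallest integer n is 357.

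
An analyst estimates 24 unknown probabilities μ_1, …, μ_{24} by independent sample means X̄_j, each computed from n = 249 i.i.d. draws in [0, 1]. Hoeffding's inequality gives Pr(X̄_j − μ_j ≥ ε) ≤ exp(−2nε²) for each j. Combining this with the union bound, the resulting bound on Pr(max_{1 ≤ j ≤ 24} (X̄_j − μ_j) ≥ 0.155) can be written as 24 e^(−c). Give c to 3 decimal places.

11.964

Union bound over the 24 events: Pr(max_{1 ≤ j ≤ 24} (X̄_j − μ_j) ≥ 0.155) ≤ 24·exp(−2nε²) = 24 exp(−2·249·0.155²).
So c = 2·249·0.155² = 11.9644.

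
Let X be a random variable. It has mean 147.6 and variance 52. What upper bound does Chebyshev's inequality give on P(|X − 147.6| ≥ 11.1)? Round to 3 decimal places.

0.422

Chebyshev: P(|X − μ| ≥ t) ≤ Var(X)/t².
Bound = 52 / 123.21 = 0.4220.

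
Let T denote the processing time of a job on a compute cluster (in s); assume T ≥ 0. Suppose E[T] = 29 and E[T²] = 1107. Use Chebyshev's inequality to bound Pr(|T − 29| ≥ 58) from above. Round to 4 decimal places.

0.0791

Var(T) = E[T²] − (E[T])² = 1107 − 841 = 266.
Chebyshev's inequality: Pr(|T − μ| ≥ t) ≤ Var(T)/t² = 266/3364 = 0.0791.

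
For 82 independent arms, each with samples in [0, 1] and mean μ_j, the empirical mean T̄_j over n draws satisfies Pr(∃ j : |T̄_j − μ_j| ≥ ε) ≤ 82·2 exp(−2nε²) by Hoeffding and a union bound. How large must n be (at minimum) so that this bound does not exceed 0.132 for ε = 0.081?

543

Need 2·82·exp(−2nε²) ≤ 0.132, i.e. exp(−2nε²) ≤ 0.132/164.
So 2nε² ≥ ln(164/0.132) = 7.124820.
Hence n ≥ 7.124820/(2·0.081²) = 542.968.
The smallest integer n is 543.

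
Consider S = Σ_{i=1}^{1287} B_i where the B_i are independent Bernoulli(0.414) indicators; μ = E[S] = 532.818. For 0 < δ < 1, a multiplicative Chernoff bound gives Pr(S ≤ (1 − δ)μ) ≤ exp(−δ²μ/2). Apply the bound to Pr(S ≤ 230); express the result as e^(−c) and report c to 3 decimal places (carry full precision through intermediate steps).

86.051

Write 230 = (1 − δ)μ, so δ = 1 − 230/532.818 = 0.5683329…
Then the exponent is δ²μ/2 = (μ − 230)²/(2μ) = 86.050716.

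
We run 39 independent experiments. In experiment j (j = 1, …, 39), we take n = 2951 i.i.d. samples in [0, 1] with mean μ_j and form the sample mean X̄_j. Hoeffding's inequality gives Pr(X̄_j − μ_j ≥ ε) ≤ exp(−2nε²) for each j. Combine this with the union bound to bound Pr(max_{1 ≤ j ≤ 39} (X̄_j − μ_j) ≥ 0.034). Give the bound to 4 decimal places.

Per-experiment Hoeffding bound: exp(−2·2951·0.034²) = exp(−6.82271) = 0.0010888.
Union bound over 39 events: 39·0.0010888 = 0.04246.

0.0425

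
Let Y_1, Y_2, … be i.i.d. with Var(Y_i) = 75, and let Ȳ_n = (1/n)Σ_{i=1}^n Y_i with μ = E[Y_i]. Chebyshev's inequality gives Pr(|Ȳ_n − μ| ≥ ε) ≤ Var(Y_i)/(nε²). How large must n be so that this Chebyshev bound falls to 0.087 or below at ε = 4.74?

Require 75/(n·4.74²) ≤ 0.087, i.e. n ≥ 75/(0.087·4.74²) = 38.369.
The smallest integer n is 39.

39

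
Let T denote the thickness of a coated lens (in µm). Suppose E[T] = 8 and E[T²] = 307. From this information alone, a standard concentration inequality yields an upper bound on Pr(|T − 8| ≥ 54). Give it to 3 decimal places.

0.083

The first two moments determine the variance, so Chebyshev's inequality is the sharpest standard bound available.
Var(T) = E[T²] − (E[T])² = 307 − 64 = 243.
Chebyshev's inequality: Pr(|T − μ| ≥ t) ≤ Var(T)/t² = 243/2916 = 0.0833.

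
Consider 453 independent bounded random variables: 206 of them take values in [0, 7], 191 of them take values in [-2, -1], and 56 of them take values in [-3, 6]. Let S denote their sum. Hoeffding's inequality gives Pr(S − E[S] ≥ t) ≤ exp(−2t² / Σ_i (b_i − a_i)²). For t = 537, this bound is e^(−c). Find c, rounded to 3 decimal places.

Σ(b_i − a_i)² = 206·7² + 191·1² + 56·9² = 14821.
c = 2t² / 14821 = 2·537² / 14821 = 38.9136.

38.914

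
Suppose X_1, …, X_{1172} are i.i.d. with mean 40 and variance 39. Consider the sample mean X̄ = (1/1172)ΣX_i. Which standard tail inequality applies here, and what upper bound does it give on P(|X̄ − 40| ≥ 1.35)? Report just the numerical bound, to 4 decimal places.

0.0183

With mean and variance of each term known, Chebyshev's inequality bounds the deviation of the sum (or sample mean).
Var(X̄) = Var(X_i)/n = 39/1172 = 0.033276.
Chebyshev: P(|X̄ − 40| ≥ 1.35) ≤ Var(X̄)/(1.35)² = 39/(1172·1.35²) = 0.0183.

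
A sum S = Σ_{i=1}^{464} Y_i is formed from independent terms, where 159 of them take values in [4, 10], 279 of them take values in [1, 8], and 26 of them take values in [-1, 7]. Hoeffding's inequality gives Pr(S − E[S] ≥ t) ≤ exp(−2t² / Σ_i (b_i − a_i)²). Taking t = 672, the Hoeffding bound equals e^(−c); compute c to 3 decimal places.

42.888

Σ(b_i − a_i)² = 159·6² + 279·7² + 26·8² = 21059.
c = 2t² / 21059 = 2·672² / 21059 = 42.8875.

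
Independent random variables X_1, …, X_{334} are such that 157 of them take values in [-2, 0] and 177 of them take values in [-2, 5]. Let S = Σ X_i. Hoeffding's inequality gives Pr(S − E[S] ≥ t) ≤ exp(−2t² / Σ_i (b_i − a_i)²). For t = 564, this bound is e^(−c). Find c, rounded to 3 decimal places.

Σ(b_i − a_i)² = 157·2² + 177·7² = 9301.
c = 2t² / 9301 = 2·564² / 9301 = 68.4004.

68.400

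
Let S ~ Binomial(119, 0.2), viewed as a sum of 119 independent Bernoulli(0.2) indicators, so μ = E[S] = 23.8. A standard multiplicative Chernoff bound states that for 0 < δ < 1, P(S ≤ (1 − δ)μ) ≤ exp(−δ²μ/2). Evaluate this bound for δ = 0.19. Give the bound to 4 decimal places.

0.6508

Exponent = δ²μ/2 = 0.19²·23.8/2 = 0.4296.
Bound = exp(−0.4296) = 0.65078.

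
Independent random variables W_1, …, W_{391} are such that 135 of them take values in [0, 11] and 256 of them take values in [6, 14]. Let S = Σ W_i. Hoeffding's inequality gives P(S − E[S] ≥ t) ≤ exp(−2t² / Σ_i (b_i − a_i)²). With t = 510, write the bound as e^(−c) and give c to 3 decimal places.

15.899

Σ(b_i − a_i)² = 135·11² + 256·8² = 32719.
c = 2t² / 32719 = 2·510² / 32719 = 15.8990.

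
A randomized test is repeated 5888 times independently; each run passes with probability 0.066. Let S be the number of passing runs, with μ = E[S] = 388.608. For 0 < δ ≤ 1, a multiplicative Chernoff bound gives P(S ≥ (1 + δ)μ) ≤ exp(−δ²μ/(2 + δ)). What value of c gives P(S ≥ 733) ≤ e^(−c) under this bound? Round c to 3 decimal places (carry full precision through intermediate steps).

Write 733 = (1 + δ)μ, so δ = 733/388.608 − 1 = 0.8862195…
Then the exponent is δ²μ/(2 + δ) = (733 − μ)² / (μ·(2 + δ)) = 105.746259.

105.746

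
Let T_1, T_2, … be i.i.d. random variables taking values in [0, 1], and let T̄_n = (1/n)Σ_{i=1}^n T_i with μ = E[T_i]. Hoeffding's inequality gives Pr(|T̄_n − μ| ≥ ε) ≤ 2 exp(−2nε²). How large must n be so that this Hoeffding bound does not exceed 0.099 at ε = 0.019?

4164

Require 2·exp(−2nε²) ≤ 0.099, i.e. 2nε² ≥ ln(2/0.099) = 3.005783.
So n ≥ 3.005783 / (2·0.019²) = 4163.134.
The smallest integer n is 4164.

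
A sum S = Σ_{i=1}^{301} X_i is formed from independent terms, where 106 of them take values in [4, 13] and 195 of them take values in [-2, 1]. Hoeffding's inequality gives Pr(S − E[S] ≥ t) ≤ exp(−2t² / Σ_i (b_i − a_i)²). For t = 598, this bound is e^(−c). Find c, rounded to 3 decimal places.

69.162

Σ(b_i − a_i)² = 106·9² + 195·3² = 10341.
c = 2t² / 10341 = 2·598² / 10341 = 69.1624.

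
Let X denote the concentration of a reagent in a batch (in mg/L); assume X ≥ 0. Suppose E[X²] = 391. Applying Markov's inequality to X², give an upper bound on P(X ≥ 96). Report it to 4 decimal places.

Since X ≥ 0, the event {X ≥ 96} is the same as {X² ≥ 9216}.
Markov's inequality applied to X² gives P(X² ≥ 9216) ≤ E[X²]/9216 = 391/9216 = 0.0424.

0.0424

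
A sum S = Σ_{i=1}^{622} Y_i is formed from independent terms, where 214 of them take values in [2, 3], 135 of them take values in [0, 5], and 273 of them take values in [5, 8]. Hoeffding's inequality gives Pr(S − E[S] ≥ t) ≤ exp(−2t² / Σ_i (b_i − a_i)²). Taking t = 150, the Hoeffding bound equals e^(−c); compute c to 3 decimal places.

Σ(b_i − a_i)² = 214·1² + 135·5² + 273·3² = 6046.
c = 2t² / 6046 = 2·150² / 6046 = 7.4429.

7.443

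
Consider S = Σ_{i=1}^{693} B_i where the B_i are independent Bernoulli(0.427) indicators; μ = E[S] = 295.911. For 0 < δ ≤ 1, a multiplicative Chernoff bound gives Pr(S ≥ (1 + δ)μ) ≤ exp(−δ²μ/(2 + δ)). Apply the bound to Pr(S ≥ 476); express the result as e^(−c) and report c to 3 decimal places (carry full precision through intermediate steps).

42.015

Write 476 = (1 + δ)μ, so δ = 476/295.911 − 1 = 0.6085918…
Then the exponent is δ²μ/(2 + δ) = (476 − μ)² / (μ·(2 + δ)) = 42.015268.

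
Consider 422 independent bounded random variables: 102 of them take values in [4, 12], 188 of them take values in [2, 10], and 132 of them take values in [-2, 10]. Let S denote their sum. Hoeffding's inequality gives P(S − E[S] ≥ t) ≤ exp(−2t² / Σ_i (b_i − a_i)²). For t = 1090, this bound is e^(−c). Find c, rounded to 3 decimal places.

Σ(b_i − a_i)² = 102·8² + 188·8² + 132·12² = 37568.
c = 2t² / 37568 = 2·1090² / 37568 = 63.2506.

63.251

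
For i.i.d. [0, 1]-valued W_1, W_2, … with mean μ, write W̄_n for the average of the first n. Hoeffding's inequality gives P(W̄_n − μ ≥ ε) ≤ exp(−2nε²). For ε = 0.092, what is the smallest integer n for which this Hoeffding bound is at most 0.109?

131

Require exp(−2nε²) ≤ 0.109, i.e. 2nε² ≥ ln(1/0.109) = 2.216407.
So n ≥ 2.216407 / (2·0.092²) = 130.931.
The smallest integer n is 131.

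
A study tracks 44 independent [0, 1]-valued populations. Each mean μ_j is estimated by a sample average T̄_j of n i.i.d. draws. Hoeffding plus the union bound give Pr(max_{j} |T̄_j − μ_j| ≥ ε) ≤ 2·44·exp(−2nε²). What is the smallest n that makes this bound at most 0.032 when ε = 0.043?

Need 2·44·exp(−2nε²) ≤ 0.032, i.e. exp(−2nε²) ≤ 0.032/88.
So 2nε² ≥ ln(88/0.032) = 7.919356.
Hence n ≥ 7.919356/(2·0.043²) = 2141.524.
The smallest integer n is 2142.

2142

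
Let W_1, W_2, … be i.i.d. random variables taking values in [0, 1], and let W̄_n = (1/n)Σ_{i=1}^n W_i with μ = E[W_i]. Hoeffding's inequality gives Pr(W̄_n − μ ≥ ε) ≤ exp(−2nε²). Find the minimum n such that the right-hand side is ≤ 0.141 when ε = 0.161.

38

Require exp(−2nε²) ≤ 0.141, i.e. 2nε² ≥ ln(1/0.141) = 1.958995.
So n ≥ 1.958995 / (2·0.161²) = 37.788.
The smallest integer n is 38.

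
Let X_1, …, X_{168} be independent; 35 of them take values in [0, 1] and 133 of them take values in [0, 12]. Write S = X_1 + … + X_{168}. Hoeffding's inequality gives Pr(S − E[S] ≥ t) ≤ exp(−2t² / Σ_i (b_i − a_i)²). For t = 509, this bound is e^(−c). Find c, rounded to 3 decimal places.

27.006

Σ(b_i − a_i)² = 35·1² + 133·12² = 19187.
c = 2t² / 19187 = 2·509² / 19187 = 27.0059.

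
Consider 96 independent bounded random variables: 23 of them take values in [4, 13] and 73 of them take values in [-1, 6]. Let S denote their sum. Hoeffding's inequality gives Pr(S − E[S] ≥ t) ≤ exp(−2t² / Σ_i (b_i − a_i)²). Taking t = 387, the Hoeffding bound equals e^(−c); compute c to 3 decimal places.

55.062

Σ(b_i − a_i)² = 23·9² + 73·7² = 5440.
c = 2t² / 5440 = 2·387² / 5440 = 55.0621.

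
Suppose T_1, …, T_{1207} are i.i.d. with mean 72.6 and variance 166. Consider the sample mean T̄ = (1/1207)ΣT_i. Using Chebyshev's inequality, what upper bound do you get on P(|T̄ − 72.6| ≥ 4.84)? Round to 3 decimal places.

0.006

Var(T̄) = Var(T_i)/n = 166/1207 = 0.13753.
Chebyshev: P(|T̄ − 72.6| ≥ 4.84) ≤ Var(T̄)/(4.84)² = 166/(1207·4.84²) = 0.0059.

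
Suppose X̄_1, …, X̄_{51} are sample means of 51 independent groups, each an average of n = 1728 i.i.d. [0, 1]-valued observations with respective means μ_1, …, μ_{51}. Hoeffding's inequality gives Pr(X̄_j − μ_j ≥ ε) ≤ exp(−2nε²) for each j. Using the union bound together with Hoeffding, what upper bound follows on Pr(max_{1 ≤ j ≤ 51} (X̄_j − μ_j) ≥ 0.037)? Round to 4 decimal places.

Per-experiment Hoeffding bound: exp(−2·1728·0.037²) = exp(−4.73126) = 0.0088153.
Union bound over 51 events: 51·0.0088153 = 0.44958.

0.4496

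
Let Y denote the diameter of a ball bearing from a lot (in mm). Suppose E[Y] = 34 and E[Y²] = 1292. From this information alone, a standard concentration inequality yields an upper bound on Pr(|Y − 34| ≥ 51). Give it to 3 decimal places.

0.052

The first two moments determine the variance, so Chebyshev's inequality is the sharpest standard bound available.
Var(Y) = E[Y²] − (E[Y])² = 1292 − 1156 = 136.
Chebyshev's inequality: Pr(|Y − μ| ≥ t) ≤ Var(Y)/t² = 136/2601 = 0.0523.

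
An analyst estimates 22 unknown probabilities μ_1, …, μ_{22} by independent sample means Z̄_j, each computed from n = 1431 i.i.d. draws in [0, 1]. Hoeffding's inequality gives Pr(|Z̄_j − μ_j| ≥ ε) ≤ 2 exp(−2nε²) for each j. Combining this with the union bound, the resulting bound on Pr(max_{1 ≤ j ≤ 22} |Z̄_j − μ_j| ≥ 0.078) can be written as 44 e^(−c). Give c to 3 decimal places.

17.412

Union bound over the 22 events: Pr(max_{1 ≤ j ≤ 22} |Z̄_j − μ_j| ≥ 0.078) ≤ 22·2·exp(−2nε²) = 44 exp(−2·1431·0.078²).
So c = 2·1431·0.078² = 17.4124.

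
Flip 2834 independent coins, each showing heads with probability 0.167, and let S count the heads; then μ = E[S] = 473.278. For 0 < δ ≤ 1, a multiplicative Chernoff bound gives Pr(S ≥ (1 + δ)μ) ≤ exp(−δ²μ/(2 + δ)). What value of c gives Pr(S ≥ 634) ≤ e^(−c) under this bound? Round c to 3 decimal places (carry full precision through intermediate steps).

23.329

Write 634 = (1 + δ)μ, so δ = 634/473.278 − 1 = 0.3395932…
Then the exponent is δ²μ/(2 + δ) = (634 − μ)² / (μ·(2 + δ)) = 23.328885.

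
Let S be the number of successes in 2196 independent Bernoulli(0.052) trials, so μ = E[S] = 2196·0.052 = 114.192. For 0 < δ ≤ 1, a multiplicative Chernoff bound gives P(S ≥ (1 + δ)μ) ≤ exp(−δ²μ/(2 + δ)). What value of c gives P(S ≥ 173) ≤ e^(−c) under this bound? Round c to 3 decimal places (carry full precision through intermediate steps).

Write 173 = (1 + δ)μ, so δ = 173/114.192 − 1 = 0.5149923…
Then the exponent is δ²μ/(2 + δ) = (173 − μ)² / (μ·(2 + δ)) = 12.042052.

12.042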